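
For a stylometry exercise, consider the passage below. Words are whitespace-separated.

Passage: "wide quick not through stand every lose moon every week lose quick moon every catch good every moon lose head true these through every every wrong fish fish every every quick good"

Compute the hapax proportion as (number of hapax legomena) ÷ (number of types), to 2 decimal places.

0.56

Frequencies: every:8, quick:3, lose:3, moon:3, through:2, good:2, fish:2, wide:1, not:1, stand:1, week:1, catch:1, head:1, true:1, these:1, wrong:1
Hapax count = 9; type count = 16.
Ratio = 9 / 16 = 0.56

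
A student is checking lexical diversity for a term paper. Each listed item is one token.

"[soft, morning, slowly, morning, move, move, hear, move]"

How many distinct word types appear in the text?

Distinct types: {hear, morning, move, slowly, soft}
V = 5

5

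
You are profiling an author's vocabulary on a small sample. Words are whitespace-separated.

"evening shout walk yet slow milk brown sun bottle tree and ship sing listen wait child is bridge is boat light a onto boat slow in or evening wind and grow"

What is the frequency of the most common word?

Frequencies: evening:2, slow:2, and:2, is:2, boat:2, shout:1, walk:1, yet:1, milk:1, brown:1, sun:1, bottle:1, tree:1, ship:1, sing:1, listen:1, wait:1, child:1, bridge:1, light:1, … (6 more, each freq 1)
Most common: 'evening' with frequency 2.

2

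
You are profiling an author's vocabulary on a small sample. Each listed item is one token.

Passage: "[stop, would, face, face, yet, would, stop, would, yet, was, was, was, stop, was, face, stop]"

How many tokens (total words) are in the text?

16

Tokens: stop, would, face, face, yet, would, stop, would, yet, was, was, was, stop, was, face, stop
N = 16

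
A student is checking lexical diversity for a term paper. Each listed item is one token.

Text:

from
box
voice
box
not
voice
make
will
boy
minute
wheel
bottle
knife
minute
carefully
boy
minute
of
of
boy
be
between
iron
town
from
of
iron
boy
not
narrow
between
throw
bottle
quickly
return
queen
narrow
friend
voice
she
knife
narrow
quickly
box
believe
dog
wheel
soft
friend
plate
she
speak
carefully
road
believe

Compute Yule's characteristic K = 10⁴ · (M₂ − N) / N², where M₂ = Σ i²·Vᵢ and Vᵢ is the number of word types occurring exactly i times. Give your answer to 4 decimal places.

218.1818

Frequencies: boy:4, box:3, voice:3, minute:3, of:3, narrow:3, from:2, not:2, wheel:2, bottle:2, knife:2, carefully:2, between:2, iron:2, quickly:2, friend:2, she:2, believe:2, make:1, will:1, … (10 more, each freq 1)
N = 55. Frequency spectrum: V_1=12, V_2=12, V_3=5, V_4=1
M₂ = 1²·12 + 2²·12 + 3²·5 + 4²·1 = 121
K = 10000 × (121 − 55) / 55² = 218.1818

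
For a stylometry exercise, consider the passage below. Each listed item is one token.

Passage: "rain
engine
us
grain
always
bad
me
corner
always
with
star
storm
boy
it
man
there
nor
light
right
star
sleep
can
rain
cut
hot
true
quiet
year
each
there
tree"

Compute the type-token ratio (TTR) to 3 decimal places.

0.871

N = 31 tokens, V = 27 types.
TTR = V / N = 27 / 31 = 0.871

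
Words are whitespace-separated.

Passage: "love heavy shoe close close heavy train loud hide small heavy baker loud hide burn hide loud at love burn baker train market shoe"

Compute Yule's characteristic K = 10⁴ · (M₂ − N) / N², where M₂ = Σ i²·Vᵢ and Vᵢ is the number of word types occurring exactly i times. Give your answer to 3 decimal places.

Frequencies: heavy:3, loud:3, hide:3, love:2, shoe:2, close:2, train:2, baker:2, burn:2, small:1, at:1, market:1
N = 24. Frequency spectrum: V_1=3, V_2=6, V_3=3
M₂ = 1²·3 + 2²·6 + 3²·3 = 54
K = 10000 × (54 − 24) / 24² = 520.833

520.833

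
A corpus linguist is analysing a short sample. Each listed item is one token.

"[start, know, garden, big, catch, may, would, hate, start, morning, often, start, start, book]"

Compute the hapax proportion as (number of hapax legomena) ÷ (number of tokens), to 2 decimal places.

Frequencies: start:4, know:1, garden:1, big:1, catch:1, may:1, would:1, hate:1, morning:1, often:1, book:1
Hapax count = 10; token count = 14.
Ratio = 10 / 14 = 0.71

0.71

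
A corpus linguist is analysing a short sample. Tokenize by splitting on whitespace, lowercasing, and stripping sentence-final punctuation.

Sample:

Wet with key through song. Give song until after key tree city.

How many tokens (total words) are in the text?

12

Tokens: wet, with, key, through, song, give, song, until, after, key, tree, city
N = 12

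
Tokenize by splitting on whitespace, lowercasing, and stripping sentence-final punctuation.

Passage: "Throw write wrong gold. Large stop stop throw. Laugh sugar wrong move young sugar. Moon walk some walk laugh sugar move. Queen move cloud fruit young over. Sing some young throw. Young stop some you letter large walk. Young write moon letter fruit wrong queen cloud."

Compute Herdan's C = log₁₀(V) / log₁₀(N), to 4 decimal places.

0.7825

N = 46, V = 20.
log₁₀(V) = 1.301030, log₁₀(N) = 1.662758
C = 1.301030 / 1.662758 = 0.7825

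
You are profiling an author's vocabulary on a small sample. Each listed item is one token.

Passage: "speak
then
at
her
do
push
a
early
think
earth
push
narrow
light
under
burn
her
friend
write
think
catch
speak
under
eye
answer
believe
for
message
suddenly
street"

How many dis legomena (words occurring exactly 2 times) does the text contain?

5

Frequencies: speak:2, her:2, push:2, think:2, under:2, then:1, at:1, do:1, a:1, early:1, earth:1, narrow:1, light:1, burn:1, friend:1, write:1, catch:1, eye:1, answer:1, believe:1, … (4 more, each freq 1)
Words with frequency 2: her, push, speak, think, under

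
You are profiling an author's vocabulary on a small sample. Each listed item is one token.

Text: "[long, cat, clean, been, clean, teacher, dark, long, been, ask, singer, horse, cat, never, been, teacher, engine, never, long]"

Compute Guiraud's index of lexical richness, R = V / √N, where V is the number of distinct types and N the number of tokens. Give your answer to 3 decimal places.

N = 19, V = 11.
√N = 4.358899
R = 11 / 4.358899 = 2.524

2.524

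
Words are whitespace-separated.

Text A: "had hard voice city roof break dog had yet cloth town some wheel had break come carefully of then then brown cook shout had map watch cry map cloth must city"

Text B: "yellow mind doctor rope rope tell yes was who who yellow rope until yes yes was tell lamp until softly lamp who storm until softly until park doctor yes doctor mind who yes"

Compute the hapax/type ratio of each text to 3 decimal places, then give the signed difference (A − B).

0.585

A: hapax=17, V=23, ratio=0.739
B: hapax=2, V=13, ratio=0.154
Difference = 0.739 − 0.154 = 0.585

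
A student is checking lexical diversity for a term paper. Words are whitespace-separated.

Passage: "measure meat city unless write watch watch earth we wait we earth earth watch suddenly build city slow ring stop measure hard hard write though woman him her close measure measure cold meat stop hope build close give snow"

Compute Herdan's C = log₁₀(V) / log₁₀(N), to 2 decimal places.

0.87

N = 39, V = 24.
log₁₀(V) = 1.380211, log₁₀(N) = 1.591065
C = 1.380211 / 1.591065 = 0.87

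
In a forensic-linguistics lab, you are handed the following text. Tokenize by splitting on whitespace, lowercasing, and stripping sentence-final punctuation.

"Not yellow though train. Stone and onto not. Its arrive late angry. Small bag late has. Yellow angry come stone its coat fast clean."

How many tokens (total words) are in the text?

Tokens: not, yellow, though, train, stone, and, onto, not, its, arrive, late, angry, small, bag, late, has, yellow, angry, come, stone, its, coat, fast, clean
N = 24

24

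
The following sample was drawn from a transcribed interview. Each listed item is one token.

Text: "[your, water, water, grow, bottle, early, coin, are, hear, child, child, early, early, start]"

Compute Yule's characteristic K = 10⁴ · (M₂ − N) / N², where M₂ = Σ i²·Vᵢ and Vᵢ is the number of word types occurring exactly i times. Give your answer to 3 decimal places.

510.204

Frequencies: early:3, water:2, child:2, your:1, grow:1, bottle:1, coin:1, are:1, hear:1, start:1
N = 14. Frequency spectrum: V_1=7, V_2=2, V_3=1
M₂ = 1²·7 + 2²·2 + 3²·1 = 24
K = 10000 × (24 − 14) / 14² = 510.204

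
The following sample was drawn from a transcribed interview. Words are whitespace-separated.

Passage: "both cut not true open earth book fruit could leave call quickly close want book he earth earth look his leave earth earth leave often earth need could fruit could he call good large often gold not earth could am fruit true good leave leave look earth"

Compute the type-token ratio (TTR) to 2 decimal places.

N = 47 tokens, V = 23 types.
TTR = V / N = 23 / 47 = 0.49

0.49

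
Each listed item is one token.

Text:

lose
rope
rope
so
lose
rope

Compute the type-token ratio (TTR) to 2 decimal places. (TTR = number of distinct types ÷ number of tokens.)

0.50

N = 6 tokens, V = 3 types.
TTR = V / N = 3 / 6 = 0.50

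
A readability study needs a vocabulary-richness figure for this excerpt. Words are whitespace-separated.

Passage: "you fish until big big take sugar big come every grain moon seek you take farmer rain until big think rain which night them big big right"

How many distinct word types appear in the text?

Distinct types: {big, come, every, farmer, fish, grain, moon, night, rain, right, seek, sugar, take, them, think, until, which, you}
V = 18

18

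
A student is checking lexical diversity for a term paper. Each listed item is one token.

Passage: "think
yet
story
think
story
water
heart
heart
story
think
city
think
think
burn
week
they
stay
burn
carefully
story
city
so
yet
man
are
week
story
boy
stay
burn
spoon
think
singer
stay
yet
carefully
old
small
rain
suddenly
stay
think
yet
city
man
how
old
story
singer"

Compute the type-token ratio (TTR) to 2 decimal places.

0.45

N = 49 tokens, V = 22 types.
TTR = V / N = 22 / 49 = 0.45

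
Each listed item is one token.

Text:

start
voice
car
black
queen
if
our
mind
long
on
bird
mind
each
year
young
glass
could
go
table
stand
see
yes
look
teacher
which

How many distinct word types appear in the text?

Distinct types: {bird, black, car, could, each, glass, go, if, long, look, mind, on, our, queen, see, stand, start, table, teacher, voice, which, year, yes, young}
V = 24

24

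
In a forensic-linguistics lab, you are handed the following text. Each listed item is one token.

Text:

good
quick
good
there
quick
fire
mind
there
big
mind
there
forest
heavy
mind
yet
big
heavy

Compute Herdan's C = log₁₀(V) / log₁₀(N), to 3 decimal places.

N = 17, V = 9.
log₁₀(V) = 0.954243, log₁₀(N) = 1.230449
C = 0.954243 / 1.230449 = 0.776

0.776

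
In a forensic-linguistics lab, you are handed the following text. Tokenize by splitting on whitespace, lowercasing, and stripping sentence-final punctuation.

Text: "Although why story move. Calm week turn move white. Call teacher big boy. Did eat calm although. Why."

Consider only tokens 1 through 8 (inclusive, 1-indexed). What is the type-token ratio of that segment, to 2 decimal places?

Segment tokens 1–8: although, why, story, move, calm, week, turn, move
Segment N = 8, segment V = 7.
TTR = 7 / 8 = 0.88

0.88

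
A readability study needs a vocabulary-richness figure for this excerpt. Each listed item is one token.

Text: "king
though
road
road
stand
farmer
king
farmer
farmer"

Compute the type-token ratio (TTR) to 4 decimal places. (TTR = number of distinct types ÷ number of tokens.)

0.5556

N = 9 tokens, V = 5 types.
TTR = V / N = 5 / 9 = 0.5556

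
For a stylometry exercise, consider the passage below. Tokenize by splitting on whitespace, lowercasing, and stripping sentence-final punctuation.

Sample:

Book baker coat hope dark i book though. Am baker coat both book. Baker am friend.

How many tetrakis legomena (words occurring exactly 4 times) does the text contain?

0

Frequencies: book:3, baker:3, coat:2, am:2, hope:1, dark:1, i:1, though:1, both:1, friend:1
Words with frequency 4: (none)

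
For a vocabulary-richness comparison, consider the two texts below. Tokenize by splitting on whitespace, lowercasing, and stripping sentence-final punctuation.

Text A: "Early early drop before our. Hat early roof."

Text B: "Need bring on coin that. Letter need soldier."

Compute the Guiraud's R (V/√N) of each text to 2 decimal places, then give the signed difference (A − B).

-0.35

A: V=6, N=8, R=2.12
B: V=7, N=8, R=2.47
Difference = 2.12 − 2.47 = -0.35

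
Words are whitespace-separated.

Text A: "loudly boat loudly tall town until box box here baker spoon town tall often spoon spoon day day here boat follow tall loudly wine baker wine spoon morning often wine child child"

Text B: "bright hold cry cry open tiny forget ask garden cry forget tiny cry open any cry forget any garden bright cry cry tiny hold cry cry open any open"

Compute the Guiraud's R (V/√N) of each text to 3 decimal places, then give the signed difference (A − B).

0.981

A: V=15, N=32, R=2.652
B: V=9, N=29, R=1.671
Difference = 2.652 − 1.671 = 0.981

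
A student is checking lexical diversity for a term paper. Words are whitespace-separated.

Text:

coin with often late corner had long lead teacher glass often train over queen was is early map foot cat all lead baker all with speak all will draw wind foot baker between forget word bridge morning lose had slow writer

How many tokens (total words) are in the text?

Tokens: coin, with, often, late, corner, had, long, lead, teacher, glass, often, train, over, queen, was, is, early, map, foot, cat, all, lead, baker, all, with, speak, all, will, draw, wind, foot, baker, between, forget, word, bridge, morning, lose, had, slow, writer
N = 41

41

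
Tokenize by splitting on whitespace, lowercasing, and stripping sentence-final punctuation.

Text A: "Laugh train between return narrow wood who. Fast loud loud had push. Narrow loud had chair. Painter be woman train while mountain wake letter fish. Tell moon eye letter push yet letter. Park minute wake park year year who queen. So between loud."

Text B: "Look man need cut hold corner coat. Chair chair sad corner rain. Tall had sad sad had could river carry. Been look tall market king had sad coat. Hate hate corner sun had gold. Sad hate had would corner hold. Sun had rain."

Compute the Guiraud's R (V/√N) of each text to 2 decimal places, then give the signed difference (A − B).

1.07

A: V=29, N=43, R=4.42
B: V=22, N=43, R=3.35
Difference = 4.42 − 3.35 = 1.07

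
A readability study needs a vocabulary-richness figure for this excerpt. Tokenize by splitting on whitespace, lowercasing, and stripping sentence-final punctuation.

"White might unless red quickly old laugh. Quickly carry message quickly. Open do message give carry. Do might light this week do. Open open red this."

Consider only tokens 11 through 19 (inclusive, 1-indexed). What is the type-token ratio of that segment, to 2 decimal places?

Segment tokens 11–19: quickly, open, do, message, give, carry, do, might, light
Segment N = 9, segment V = 8.
TTR = 8 / 9 = 0.89

0.89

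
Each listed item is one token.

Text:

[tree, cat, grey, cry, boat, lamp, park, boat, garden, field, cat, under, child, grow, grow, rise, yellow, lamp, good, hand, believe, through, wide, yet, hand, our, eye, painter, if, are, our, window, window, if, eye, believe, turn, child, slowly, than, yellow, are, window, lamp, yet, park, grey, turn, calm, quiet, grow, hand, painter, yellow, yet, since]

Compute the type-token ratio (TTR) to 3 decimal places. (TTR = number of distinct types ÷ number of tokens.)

N = 56 tokens, V = 32 types.
TTR = V / N = 32 / 56 = 0.571

0.571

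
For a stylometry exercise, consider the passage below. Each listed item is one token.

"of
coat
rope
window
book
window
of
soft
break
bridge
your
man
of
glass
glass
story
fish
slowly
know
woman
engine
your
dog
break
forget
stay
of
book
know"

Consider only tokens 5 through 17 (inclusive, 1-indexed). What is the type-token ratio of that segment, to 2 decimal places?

Segment tokens 5–17: book, window, of, soft, break, bridge, your, man, of, glass, glass, story, fish
Segment N = 13, segment V = 11.
TTR = 11 / 13 = 0.85

0.85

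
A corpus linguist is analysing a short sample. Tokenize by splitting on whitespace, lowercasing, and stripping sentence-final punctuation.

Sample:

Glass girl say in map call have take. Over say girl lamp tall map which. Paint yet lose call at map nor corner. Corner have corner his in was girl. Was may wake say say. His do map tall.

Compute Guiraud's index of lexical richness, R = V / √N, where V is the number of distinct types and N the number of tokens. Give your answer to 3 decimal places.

3.683

N = 39, V = 23.
√N = 6.244998
R = 23 / 6.244998 = 3.683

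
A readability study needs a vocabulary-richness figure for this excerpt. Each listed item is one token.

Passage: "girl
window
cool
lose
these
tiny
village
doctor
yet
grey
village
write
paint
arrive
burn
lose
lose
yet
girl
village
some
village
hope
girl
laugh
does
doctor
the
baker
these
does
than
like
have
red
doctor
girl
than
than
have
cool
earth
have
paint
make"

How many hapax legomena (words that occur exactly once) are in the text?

Frequencies: girl:4, village:4, lose:3, doctor:3, than:3, have:3, cool:2, these:2, yet:2, paint:2, does:2, window:1, tiny:1, grey:1, write:1, arrive:1, burn:1, some:1, hope:1, laugh:1, … (6 more, each freq 1)
Hapax (freq=1): arrive, baker, burn, earth, grey, hope, laugh, like, make, red, some, the, tiny, window, write

15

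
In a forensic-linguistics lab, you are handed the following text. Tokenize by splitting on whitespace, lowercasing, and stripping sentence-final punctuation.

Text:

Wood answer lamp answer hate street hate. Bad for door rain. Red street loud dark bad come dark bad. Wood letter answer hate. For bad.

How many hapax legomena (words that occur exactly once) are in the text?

Frequencies: bad:4, answer:3, hate:3, wood:2, street:2, for:2, dark:2, lamp:1, door:1, rain:1, red:1, loud:1, come:1, letter:1
Hapax (freq=1): come, door, lamp, letter, loud, rain, red

7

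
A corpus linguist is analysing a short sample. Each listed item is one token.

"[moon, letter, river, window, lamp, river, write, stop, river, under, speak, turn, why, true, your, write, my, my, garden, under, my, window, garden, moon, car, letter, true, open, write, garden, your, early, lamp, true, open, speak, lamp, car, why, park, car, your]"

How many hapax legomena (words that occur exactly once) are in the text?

Frequencies: river:3, lamp:3, write:3, true:3, your:3, my:3, garden:3, car:3, moon:2, letter:2, window:2, under:2, speak:2, why:2, open:2, stop:1, turn:1, early:1, park:1
Hapax (freq=1): early, park, stop, turn

4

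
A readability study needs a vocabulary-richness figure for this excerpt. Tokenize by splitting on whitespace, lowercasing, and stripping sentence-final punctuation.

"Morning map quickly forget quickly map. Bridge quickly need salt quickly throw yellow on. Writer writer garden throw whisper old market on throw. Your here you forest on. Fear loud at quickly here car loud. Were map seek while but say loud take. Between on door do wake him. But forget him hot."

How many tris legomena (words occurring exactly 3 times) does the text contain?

3

Frequencies: quickly:5, on:4, map:3, throw:3, loud:3, forget:2, writer:2, here:2, but:2, him:2, morning:1, bridge:1, need:1, salt:1, yellow:1, garden:1, whisper:1, old:1, market:1, your:1, … (15 more, each freq 1)
Words with frequency 3: loud, map, throw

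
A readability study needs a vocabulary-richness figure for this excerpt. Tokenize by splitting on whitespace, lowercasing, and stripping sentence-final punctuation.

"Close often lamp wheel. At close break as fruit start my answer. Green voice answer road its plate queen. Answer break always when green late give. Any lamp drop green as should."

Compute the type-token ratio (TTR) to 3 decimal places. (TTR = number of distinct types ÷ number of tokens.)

0.750

N = 32 tokens, V = 24 types.
TTR = V / N = 24 / 32 = 0.750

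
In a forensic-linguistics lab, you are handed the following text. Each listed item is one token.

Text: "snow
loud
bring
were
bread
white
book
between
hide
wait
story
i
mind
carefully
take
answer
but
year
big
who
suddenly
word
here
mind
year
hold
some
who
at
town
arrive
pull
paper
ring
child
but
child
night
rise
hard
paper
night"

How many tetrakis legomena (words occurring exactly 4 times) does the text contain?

0

Frequencies: mind:2, but:2, year:2, who:2, paper:2, child:2, night:2, snow:1, loud:1, bring:1, were:1, bread:1, white:1, book:1, between:1, hide:1, wait:1, story:1, i:1, carefully:1, … (15 more, each freq 1)
Words with frequency 4: (none)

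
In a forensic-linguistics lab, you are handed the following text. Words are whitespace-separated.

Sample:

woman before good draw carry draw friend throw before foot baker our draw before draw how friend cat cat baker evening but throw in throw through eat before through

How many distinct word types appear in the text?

Distinct types: {baker, before, but, carry, cat, draw, eat, evening, foot, friend, good, how, in, our, through, throw, woman}
V = 17

17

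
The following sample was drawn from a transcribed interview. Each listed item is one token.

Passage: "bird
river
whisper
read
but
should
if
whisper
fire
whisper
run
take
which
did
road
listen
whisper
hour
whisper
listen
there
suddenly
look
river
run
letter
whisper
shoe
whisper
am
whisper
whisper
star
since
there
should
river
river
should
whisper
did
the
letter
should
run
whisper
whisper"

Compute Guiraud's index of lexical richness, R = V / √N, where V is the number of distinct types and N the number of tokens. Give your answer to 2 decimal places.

N = 47, V = 24.
√N = 6.855655
R = 24 / 6.855655 = 3.50

3.50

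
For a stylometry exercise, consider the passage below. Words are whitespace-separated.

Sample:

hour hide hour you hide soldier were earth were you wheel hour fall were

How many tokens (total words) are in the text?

14

Tokens: hour, hide, hour, you, hide, soldier, were, earth, were, you, wheel, hour, fall, were
N = 14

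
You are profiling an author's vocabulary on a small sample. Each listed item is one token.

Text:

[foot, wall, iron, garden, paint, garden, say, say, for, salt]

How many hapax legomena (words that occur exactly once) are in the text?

6

Frequencies: garden:2, say:2, foot:1, wall:1, iron:1, paint:1, for:1, salt:1
Hapax (freq=1): foot, for, iron, paint, salt, wall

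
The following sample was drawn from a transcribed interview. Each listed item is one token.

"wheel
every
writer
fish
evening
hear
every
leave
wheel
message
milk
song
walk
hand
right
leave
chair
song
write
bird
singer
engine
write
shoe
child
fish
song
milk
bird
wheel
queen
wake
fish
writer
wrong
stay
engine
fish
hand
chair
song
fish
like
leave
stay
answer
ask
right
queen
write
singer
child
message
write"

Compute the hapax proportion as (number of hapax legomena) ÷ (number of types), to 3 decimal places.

Frequencies: fish:5, song:4, write:4, wheel:3, leave:3, every:2, writer:2, message:2, milk:2, hand:2, right:2, chair:2, bird:2, singer:2, engine:2, child:2, queen:2, stay:2, evening:1, hear:1, … (7 more, each freq 1)
Hapax count = 9; type count = 27.
Ratio = 9 / 27 = 0.333

0.333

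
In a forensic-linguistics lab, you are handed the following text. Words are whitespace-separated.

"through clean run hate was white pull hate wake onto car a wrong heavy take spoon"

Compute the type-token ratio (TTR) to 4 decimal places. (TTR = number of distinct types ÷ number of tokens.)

N = 16 tokens, V = 15 types.
TTR = V / N = 15 / 16 = 0.9375

0.9375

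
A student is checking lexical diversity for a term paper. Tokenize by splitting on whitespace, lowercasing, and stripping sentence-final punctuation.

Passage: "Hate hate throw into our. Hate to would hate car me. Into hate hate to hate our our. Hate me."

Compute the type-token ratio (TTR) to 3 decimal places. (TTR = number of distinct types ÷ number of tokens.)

0.400

N = 20 tokens, V = 8 types.
TTR = V / N = 8 / 20 = 0.400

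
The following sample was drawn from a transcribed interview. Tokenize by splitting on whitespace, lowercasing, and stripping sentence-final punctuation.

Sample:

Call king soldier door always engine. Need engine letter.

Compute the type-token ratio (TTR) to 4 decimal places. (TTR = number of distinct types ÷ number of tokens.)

0.8889

N = 9 tokens, V = 8 types.
TTR = V / N = 8 / 9 = 0.8889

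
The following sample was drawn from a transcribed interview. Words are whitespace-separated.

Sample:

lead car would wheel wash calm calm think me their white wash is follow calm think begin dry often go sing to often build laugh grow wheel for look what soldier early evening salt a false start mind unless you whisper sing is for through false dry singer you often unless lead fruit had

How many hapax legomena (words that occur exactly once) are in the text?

Frequencies: calm:3, often:3, lead:2, wheel:2, wash:2, think:2, is:2, dry:2, sing:2, for:2, false:2, unless:2, you:2, car:1, would:1, me:1, their:1, white:1, follow:1, begin:1, … (19 more, each freq 1)
Hapax (freq=1): a, begin, build, car, early, evening, follow, fruit, go, grow, had, laugh, look, me, mind, salt, singer, soldier, start, their, through, to, what, whisper, white, would

26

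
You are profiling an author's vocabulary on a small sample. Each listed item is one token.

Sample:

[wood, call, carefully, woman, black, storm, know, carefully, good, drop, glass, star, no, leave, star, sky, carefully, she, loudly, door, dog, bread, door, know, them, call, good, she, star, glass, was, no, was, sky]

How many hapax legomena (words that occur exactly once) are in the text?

10

Frequencies: carefully:3, star:3, call:2, know:2, good:2, glass:2, no:2, sky:2, she:2, door:2, was:2, wood:1, woman:1, black:1, storm:1, drop:1, leave:1, loudly:1, dog:1, bread:1, … (1 more, each freq 1)
Hapax (freq=1): black, bread, dog, drop, leave, loudly, storm, them, woman, wood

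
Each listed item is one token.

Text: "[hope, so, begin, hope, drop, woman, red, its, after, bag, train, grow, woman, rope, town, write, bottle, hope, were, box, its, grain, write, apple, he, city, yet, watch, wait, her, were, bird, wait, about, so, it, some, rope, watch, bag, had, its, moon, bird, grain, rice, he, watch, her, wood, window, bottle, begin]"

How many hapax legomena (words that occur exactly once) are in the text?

18

Frequencies: hope:3, its:3, watch:3, so:2, begin:2, woman:2, bag:2, rope:2, write:2, bottle:2, were:2, grain:2, he:2, wait:2, her:2, bird:2, drop:1, red:1, after:1, train:1, … (14 more, each freq 1)
Hapax (freq=1): about, after, apple, box, city, drop, grow, had, it, moon, red, rice, some, town, train, window, wood, yet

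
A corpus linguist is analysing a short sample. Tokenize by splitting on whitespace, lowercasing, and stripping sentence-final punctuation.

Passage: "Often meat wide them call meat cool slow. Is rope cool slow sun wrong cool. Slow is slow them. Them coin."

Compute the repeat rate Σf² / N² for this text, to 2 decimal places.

0.11

Frequencies: slow:4, them:3, cool:3, meat:2, is:2, often:1, wide:1, call:1, rope:1, sun:1, wrong:1, coin:1
Σf² = 49; N² = 441
Repeat rate = 49 / 441 = 0.11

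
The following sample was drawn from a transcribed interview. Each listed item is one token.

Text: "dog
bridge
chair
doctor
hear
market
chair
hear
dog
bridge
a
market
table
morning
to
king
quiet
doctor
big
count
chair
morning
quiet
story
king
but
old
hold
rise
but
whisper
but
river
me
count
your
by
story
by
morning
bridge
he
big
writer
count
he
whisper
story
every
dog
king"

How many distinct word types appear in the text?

27

Distinct types: {a, big, bridge, but, by, chair, count, doctor, dog, every, he, hear, hold, king, market, me, morning, old, quiet, rise, river, story, table, to, whisper, writer, your}
V = 27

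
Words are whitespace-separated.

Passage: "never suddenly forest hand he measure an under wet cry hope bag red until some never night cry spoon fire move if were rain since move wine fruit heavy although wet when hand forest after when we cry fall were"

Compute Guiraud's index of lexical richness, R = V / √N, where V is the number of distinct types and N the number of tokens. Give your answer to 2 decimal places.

4.90

N = 40, V = 31.
√N = 6.324555
R = 31 / 6.324555 = 4.90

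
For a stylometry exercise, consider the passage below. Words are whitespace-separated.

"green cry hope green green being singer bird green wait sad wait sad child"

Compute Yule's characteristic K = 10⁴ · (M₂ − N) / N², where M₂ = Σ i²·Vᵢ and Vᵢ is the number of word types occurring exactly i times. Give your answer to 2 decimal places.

816.33

Frequencies: green:4, wait:2, sad:2, cry:1, hope:1, being:1, singer:1, bird:1, child:1
N = 14. Frequency spectrum: V_1=6, V_2=2, V_4=1
M₂ = 1²·6 + 2²·2 + 4²·1 = 30
K = 10000 × (30 − 14) / 14² = 816.33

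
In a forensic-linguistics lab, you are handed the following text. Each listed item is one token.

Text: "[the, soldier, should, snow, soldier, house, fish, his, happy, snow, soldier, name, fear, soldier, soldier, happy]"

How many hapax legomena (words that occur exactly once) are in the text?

7

Frequencies: soldier:5, snow:2, happy:2, the:1, should:1, house:1, fish:1, his:1, name:1, fear:1
Hapax (freq=1): fear, fish, his, house, name, should, the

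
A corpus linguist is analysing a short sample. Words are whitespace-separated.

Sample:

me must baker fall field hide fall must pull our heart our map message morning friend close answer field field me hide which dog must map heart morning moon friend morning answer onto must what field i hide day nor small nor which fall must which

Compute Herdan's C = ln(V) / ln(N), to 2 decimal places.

0.83

N = 46, V = 24.
ln(V) = 3.178054, ln(N) = 3.828641
C = 3.178054 / 3.828641 = 0.83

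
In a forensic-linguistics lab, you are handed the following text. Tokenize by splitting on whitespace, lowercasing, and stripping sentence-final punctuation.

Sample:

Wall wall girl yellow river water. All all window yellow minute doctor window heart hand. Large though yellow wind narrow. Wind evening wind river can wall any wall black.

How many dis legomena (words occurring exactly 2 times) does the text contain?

Frequencies: wall:4, yellow:3, wind:3, river:2, all:2, window:2, girl:1, water:1, minute:1, doctor:1, heart:1, hand:1, large:1, though:1, narrow:1, evening:1, can:1, any:1, black:1
Words with frequency 2: all, river, window

3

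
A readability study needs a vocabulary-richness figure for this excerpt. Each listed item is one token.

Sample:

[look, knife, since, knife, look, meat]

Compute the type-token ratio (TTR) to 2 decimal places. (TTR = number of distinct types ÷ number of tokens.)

0.67

N = 6 tokens, V = 4 types.
TTR = V / N = 4 / 6 = 0.67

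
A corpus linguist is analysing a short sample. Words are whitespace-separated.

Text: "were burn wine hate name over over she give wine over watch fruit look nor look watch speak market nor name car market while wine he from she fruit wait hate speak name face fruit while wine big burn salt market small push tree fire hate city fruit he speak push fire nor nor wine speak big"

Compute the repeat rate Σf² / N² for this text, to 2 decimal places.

Frequencies: wine:5, fruit:4, nor:4, speak:4, hate:3, name:3, over:3, market:3, burn:2, she:2, watch:2, look:2, while:2, he:2, big:2, push:2, fire:2, were:1, give:1, car:1, … (7 more, each freq 1)
Σf² = 155; N² = 3249
Repeat rate = 155 / 3249 = 0.05

0.05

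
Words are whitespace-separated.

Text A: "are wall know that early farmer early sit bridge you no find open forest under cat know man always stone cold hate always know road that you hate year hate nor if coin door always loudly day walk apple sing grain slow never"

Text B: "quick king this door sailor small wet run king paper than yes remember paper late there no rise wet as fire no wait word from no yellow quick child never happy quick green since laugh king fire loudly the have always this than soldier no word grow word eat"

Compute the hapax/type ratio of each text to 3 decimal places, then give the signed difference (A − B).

A: hapax=28, V=34, ratio=0.824
B: hapax=26, V=35, ratio=0.743
Difference = 0.824 − 0.743 = 0.081

0.081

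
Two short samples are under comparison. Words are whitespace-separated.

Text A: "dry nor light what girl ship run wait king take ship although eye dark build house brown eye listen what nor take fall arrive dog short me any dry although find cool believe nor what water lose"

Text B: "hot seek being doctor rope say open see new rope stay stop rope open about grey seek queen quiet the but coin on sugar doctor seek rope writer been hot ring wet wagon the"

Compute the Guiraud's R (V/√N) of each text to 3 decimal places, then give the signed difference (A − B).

0.316

A: V=28, N=37, R=4.603
B: V=25, N=34, R=4.287
Difference = 4.603 − 4.287 = 0.316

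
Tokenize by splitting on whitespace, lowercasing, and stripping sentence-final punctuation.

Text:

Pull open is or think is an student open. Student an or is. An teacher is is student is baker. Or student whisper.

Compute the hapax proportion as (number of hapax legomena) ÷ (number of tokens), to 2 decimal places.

0.22

Frequencies: is:6, student:4, or:3, an:3, open:2, pull:1, think:1, teacher:1, baker:1, whisper:1
Hapax count = 5; token count = 23.
Ratio = 5 / 23 = 0.22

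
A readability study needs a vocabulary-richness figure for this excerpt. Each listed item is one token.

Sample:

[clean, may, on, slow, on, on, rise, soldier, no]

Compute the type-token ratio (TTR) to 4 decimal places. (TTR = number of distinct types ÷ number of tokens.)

N = 9 tokens, V = 7 types.
TTR = V / N = 7 / 9 = 0.7778

0.7778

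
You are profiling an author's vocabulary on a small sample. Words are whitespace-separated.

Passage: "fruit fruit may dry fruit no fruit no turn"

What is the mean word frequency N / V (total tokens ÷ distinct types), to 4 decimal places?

N = 9 tokens, V = 5 types.
Mean frequency = N / V = 9 / 5 = 1.8000

1.8000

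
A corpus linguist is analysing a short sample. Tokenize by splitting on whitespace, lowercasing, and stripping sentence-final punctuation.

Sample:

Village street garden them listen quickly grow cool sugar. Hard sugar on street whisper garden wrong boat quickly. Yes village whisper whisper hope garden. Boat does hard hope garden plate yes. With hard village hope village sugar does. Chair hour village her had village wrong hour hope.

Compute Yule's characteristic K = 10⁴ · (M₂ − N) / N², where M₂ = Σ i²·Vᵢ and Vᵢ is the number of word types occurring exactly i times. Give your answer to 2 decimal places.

Frequencies: village:6, garden:4, hope:4, sugar:3, hard:3, whisper:3, street:2, quickly:2, wrong:2, boat:2, yes:2, does:2, hour:2, them:1, listen:1, grow:1, cool:1, on:1, plate:1, with:1, … (3 more, each freq 1)
N = 47. Frequency spectrum: V_1=10, V_2=7, V_3=3, V_4=2, V_6=1
M₂ = 1²·10 + 2²·7 + 3²·3 + 4²·2 + 6²·1 = 133
K = 10000 × (133 − 47) / 47² = 389.32

389.32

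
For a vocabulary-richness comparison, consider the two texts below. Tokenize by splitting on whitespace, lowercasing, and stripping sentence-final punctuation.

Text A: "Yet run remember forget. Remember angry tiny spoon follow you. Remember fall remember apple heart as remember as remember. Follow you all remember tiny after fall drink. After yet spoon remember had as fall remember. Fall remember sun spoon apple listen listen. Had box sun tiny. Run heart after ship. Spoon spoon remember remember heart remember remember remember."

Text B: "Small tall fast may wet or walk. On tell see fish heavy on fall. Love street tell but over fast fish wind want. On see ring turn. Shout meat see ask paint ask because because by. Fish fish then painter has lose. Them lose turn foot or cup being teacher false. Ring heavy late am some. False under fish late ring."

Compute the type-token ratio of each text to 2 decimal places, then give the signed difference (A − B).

TTR(A) = 21/58 = 0.36
TTR(B) = 41/61 = 0.67
Difference = 0.36 − 0.67 = -0.31

-0.31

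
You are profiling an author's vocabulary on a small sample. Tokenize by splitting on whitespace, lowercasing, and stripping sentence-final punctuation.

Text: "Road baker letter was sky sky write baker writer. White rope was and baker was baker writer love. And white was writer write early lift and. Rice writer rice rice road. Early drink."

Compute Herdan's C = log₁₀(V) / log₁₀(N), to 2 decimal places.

0.77

N = 33, V = 15.
log₁₀(V) = 1.176091, log₁₀(N) = 1.518514
C = 1.176091 / 1.518514 = 0.77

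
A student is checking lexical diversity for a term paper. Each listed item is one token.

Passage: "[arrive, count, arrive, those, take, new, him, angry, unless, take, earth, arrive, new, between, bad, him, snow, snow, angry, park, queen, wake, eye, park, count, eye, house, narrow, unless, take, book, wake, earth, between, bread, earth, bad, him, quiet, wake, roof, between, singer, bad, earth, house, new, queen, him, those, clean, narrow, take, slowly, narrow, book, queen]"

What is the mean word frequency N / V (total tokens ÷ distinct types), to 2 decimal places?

N = 57 tokens, V = 25 types.
Mean frequency = N / V = 57 / 25 = 2.28

2.28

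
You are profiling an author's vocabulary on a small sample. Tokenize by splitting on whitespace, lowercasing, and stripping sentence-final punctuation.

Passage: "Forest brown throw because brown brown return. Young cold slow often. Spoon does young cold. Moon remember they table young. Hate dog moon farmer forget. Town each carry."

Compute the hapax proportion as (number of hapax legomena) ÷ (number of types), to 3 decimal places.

0.818

Frequencies: brown:3, young:3, cold:2, moon:2, forest:1, throw:1, because:1, return:1, slow:1, often:1, spoon:1, does:1, remember:1, they:1, table:1, hate:1, dog:1, farmer:1, forget:1, town:1, … (2 more, each freq 1)
Hapax count = 18; type count = 22.
Ratio = 18 / 22 = 0.818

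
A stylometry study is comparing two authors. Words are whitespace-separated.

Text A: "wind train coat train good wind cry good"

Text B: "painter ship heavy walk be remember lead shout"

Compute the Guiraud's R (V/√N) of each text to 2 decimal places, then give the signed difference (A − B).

-1.06

A: V=5, N=8, R=1.77
B: V=8, N=8, R=2.83
Difference = 1.77 − 2.83 = -1.06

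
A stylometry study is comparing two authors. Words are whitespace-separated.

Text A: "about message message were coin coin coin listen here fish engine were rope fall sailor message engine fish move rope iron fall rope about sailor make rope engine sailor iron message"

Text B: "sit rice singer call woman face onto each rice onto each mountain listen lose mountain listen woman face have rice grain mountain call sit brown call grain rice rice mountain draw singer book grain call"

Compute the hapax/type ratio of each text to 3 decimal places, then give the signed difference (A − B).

A: hapax=4, V=14, ratio=0.286
B: hapax=5, V=16, ratio=0.313
Difference = 0.286 − 0.313 = -0.027

-0.027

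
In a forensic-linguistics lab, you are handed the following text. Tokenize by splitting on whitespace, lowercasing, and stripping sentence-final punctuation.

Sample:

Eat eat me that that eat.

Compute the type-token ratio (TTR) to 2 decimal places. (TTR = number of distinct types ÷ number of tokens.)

N = 6 tokens, V = 3 types.
TTR = V / N = 3 / 6 = 0.50

0.50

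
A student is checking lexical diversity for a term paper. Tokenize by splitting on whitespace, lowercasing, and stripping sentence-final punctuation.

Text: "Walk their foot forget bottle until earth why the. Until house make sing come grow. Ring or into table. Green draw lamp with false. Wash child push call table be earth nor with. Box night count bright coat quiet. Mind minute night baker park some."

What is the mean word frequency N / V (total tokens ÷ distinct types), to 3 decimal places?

1.125

N = 45 tokens, V = 40 types.
Mean frequency = N / V = 45 / 40 = 1.125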